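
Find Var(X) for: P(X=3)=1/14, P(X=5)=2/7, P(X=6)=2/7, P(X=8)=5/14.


E[X] = 87/14, E[X^2] = 573/14
Var(X) = E[X^2] - (E[X])^2 = 573/14 - (87/14)^2 = 453/196

453/196


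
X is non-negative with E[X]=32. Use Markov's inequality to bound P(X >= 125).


Markov: P(X >= a) <= E[X]/a
P(X >= 125) <= 32/125

32/125


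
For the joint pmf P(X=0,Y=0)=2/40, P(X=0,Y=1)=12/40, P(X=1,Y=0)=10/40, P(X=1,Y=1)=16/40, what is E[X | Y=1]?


P(Y=1) = 28/40
E[X|Y=1] = (0*12 + 1*16)/28 = 16/28 = 4/7

4/7


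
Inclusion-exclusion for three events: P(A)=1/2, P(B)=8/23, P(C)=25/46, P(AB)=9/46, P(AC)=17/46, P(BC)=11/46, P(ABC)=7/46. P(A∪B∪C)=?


P(A∪B∪C) = P(A)+P(B)+P(C) - P(AB)-P(AC)-P(BC) + P(ABC)
= 1/2+8/23+25/46 - 9/46-17/46-11/46 + 7/46
= 17/23

17/23


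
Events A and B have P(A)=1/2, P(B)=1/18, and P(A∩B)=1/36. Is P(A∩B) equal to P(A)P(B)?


P(A)*P(B) = 1/2*1/18 = 1/36
P(A∩B) = 1/36, which equals P(A)P(B), so independent

Yes, A and B are independent


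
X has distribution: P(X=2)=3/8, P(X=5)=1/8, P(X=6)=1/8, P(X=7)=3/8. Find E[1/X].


E[1/X] = sum(g(x)*P(x))
= 1/2*3/8 + 1/5*1/8 + 1/6*1/8 + 1/7*3/8
= 241/840

241/840


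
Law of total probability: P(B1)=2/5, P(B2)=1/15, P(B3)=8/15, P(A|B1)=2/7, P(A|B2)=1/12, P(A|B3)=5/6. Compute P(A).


P(A) = P(A|B1)P(B1) + P(A|B2)P(B2) + P(A|B3)P(B3)
= 2/7*2/5 + 1/12*1/15 + 5/6*8/15
= 4/35 + 1/180 + 4/9 = 79/140

79/140


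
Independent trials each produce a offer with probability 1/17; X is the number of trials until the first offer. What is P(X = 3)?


P(X=3) = (1-p)^2 * p = (16/17)^2 * 1/17
= 256/289 * 1/17 = 256/4913

256/4913


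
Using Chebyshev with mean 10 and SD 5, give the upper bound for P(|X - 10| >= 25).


k = 25/5 = 5
Chebyshev: P(|X-mu| >= k*sigma) <= 1/k^2 = 1/5^2 = 1/25

1/25


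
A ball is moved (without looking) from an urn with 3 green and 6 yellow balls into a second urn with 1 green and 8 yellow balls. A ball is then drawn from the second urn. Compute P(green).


P(transfer green) = 3/9 = 1/3; P(transfer yellow) = 2/3
If green transferred: Urn II has 2 green of 10, so P(green|green moved) = 1/5
If yellow transferred: Urn II has 1 green of 10, so P(green|yellow moved) = 1/10
By total probability: P(green) = 1/3*1/5 + 2/3*1/10 = 2/15

2/15


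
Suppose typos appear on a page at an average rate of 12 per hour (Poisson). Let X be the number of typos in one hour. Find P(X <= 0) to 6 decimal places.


P(X<=0) = e^(-12)*12^0/0!
≈ 0.0000061442
≈ 0.000006

0.000006


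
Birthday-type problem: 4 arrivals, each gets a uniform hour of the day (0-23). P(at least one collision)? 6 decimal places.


P(all different) = prod((24-i)/24 for i=0..3) = 0.768663
P(at least one match) = 1 - 0.768663 = 0.231337

0.231337


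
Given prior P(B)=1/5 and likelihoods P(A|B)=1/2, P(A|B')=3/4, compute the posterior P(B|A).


P(A) = P(A|B)P(B) + P(A|B')P(B') = 1/2*1/5 + 3/4*4/5 = 7/10
P(B|A) = P(A|B)P(B)/P(A) = (1/10)/(7/10) = 1/7

1/7


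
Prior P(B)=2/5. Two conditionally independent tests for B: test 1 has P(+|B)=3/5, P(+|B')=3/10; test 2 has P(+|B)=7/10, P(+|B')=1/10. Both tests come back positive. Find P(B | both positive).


After test 1: P(+) = 3/5*2/5 + 3/10*3/5 = 21/50
P(B|+) = (6/25)/(21/50) = 4/7
After test 2 (use post1 as new prior): P(+) = 7/10*4/7 + 1/10*3/7 = 31/70
P(B|+,+) = (2/5)/(31/70) = 28/31

28/31


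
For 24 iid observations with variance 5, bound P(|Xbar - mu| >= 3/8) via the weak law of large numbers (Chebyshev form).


Var(Xbar) = Var(X)/n = 5/24
Chebyshev: P(|Xbar-mu| >= 3/8) <= Var(Xbar)/(3/8)^2 = (5/24)/(9/64) = 40/27
Bound exceeds 1, so trivial bound: 1

1


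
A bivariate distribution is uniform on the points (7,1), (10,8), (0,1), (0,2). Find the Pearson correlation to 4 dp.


Cov(X,Y) = 9.0000, Var(X) = 19.1875, Var(Y) = 8.5000
rho = Cov/(sqrt(VarX)*sqrt(VarY)) = 0.7047

0.7047


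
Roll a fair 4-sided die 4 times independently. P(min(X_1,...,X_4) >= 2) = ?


P(min >= 2) = P(all X_i >= 2) = (P(X_1 >= 2))^4
= (3/4)^4 = 81/256

81/256


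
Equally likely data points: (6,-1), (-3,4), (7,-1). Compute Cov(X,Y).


E[X]=10/3, E[Y]=2/3, E[XY]=-25/3
Cov(X,Y) = E[XY] - E[X]E[Y] = -25/3 - 10/3*2/3 = -95/9

-95/9


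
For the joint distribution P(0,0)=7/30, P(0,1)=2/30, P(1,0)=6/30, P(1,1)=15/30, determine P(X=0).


P(X=0) = P(0,0)+P(0,1) = 7/30 + 2/30 = 9/30 = 3/10

3/10


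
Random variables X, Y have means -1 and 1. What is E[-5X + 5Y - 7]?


E[-5X + 5Y - 7] = -5*E[X] + 5*E[Y] - 7
= (-5)*(-1) + (5)*(1) + (-7)
= 5 + 5 - 7 = 3

3


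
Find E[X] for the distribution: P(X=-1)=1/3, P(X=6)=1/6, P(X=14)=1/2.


E[X] = sum(x * P(x))
= -1*1/3 + 6*1/6 + 14*1/2
= 23/3

23/3


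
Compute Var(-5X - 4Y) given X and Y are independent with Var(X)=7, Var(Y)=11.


Independence => Cov(X,Y)=0
Var(-5X - 4Y) = (-5)^2*Var(X) + (-4)^2*Var(Y)
= 25*7 + 16*11 = 351

351


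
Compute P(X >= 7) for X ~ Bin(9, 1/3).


P(X>=7) = P(X=7) + P(X=8) + P(X=9)
= 16/2187 + 2/2187 + 1/19683
= 163/19683

163/19683


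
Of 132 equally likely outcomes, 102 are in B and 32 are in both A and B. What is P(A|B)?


P(A|B) = P(A∩B)/P(B) = (32/132)/(102/132) = 32/102 = 16/51

16/51


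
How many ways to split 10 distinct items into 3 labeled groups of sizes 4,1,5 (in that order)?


10! = 3628800
Denominator: 4!=24 * 1!=1 * 5!=120
Coefficient = 3628800 / 2880 = 1260

1260


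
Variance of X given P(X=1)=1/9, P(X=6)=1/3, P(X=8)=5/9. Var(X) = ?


E[X] = 59/9, E[X^2] = 143/3
Var(X) = E[X^2] - (E[X])^2 = 143/3 - (59/9)^2 = 380/81

380/81


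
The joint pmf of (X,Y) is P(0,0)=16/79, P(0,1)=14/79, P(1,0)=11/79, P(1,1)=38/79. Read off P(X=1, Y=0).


Read from table: P(X=1, Y=0) = 11/79

11/79


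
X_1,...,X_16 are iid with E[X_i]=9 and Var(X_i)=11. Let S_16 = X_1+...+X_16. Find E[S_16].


E[S_n] = n*E[X_1] = 16*9 = 144

144


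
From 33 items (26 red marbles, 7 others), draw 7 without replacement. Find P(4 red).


P(X=4) = C(26,4)*C(7,3) / C(33,7)
= 14950*35 / 4272048
= 523250/4272048 = 261625/2136024

261625/2136024


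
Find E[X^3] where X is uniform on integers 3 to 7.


E[X^3] = (1/5) * sum(x^3 for x=3..7)
= 775/5 = 155

155


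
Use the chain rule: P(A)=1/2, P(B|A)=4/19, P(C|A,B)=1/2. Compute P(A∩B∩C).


P(A∩B∩C) = P(A) * P(B|A) * P(C|A∩B)
= 1/2 * 4/19 * 1/2
= 2/19 * 1/2 = 1/19

1/19


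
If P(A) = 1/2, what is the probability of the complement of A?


P(A') = 1 - P(A) = 1 - 1/2 = 1/2

1/2


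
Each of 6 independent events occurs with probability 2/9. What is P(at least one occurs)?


P(at least one) = 1 - P(none)
P(none) = (1 - 2/9)^6 = (7/9)^6 = 117649/531441
P(at least one) = 1 - 117649/531441 = 413792/531441

413792/531441


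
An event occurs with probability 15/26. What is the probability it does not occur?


P(A') = 1 - P(A) = 1 - 15/26 = 11/26

11/26


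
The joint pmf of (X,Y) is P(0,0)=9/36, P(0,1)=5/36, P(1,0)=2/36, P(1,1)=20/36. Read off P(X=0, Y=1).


Read from table: P(X=0, Y=1) = 5/36

5/36


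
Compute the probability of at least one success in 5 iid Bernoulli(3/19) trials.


P(at least one) = 1 - P(none)
P(none) = (1 - 3/19)^5 = (16/19)^5 = 1048576/2476099
P(at least one) = 1 - 1048576/2476099 = 1427523/2476099

1427523/2476099


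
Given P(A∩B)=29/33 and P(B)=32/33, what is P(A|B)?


P(A|B) = P(A∩B)/P(B) = (29/33)/(32/33) = 29/32

29/32


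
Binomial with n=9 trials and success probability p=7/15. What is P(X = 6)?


P(X=6) = C(9,6) * p^6 * (1-p)^3
= 84 * 117649/11390625 * 512/3375
= 1686616064/12814453125

1686616064/12814453125


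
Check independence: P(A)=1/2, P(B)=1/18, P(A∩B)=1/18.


P(A)*P(B) = 1/2*1/18 = 1/36
P(A∩B) = 1/18 != 1/36, so not independent

No, A and B are not independent


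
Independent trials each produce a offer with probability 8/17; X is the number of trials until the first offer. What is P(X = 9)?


P(X=9) = (1-p)^8 * p = (9/17)^8 * 8/17
= 43046721/6975757441 * 8/17 = 344373768/118587876497

344373768/118587876497


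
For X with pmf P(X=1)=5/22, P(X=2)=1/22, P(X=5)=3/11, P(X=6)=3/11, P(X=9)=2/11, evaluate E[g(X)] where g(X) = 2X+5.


E[2X+5] = sum(g(x)*P(x))
= 7*5/22 + 9*1/22 + 15*3/11 + 17*3/11 + 23*2/11
= 164/11

164/11


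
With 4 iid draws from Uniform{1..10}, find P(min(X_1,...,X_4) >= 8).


P(min >= 8) = P(all X_i >= 8) = (P(X_1 >= 8))^4
= (3/10)^4 = 81/10000

81/10000


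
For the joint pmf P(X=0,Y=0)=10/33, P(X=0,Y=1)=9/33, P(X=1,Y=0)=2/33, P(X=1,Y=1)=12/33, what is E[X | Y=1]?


P(Y=1) = 21/33
E[X|Y=1] = (0*9 + 1*12)/21 = 12/21 = 4/7

4/7


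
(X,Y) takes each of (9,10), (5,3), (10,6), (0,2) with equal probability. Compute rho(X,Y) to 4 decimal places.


Cov(X,Y) = 9.7500, Var(X) = 15.5000, Var(Y) = 9.6875
rho = Cov/(sqrt(VarX)*sqrt(VarY)) = 0.7957

0.7957


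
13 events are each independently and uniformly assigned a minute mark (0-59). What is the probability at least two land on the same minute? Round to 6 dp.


P(all different) = prod((60-i)/60 for i=0..12) = 0.246343
P(at least one match) = 1 - 0.246343 = 0.753657

0.753657


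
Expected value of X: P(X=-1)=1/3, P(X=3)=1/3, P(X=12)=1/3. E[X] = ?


E[X] = sum(x * P(x))
= -1*1/3 + 3*1/3 + 12*1/3
= 14/3

14/3


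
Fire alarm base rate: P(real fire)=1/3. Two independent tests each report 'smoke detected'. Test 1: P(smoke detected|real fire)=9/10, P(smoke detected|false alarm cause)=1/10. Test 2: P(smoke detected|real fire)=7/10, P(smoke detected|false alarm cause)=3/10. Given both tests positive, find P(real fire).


After test 1: P(+) = 9/10*1/3 + 1/10*2/3 = 11/30
P(B|+) = (3/10)/(11/30) = 9/11
After test 2 (use post1 as new prior): P(+) = 7/10*9/11 + 3/10*2/11 = 69/110
P(B|+,+) = (63/110)/(69/110) = 21/23

21/23


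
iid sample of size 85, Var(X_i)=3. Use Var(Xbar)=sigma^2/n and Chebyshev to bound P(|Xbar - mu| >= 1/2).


Var(Xbar) = Var(X)/n = 3/85
Chebyshev: P(|Xbar-mu| >= 1/2) <= Var(Xbar)/(1/2)^2 = (3/85)/(1/4) = 12/85

12/85


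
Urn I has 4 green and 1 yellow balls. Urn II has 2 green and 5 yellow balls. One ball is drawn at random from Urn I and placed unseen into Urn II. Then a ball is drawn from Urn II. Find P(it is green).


P(transfer green) = 4/5; P(transfer yellow) = 1/5
If green transferred: Urn II has 3 green of 8, so P(green|green moved) = 3/8
If yellow transferred: Urn II has 2 green of 8, so P(green|yellow moved) = 1/4
By total probability: P(green) = 4/5*3/8 + 1/5*1/4 = 7/20

7/20


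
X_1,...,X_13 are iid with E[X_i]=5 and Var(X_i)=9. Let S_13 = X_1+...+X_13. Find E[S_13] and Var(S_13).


E[S_n] = n*mu = 13*5 = 65
Var(S_n) = n*sigma^2 = 13*9 = 117

E[S_13]=65, Var(S_13)=117


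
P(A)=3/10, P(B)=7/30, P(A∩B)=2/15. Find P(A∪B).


P(A∪B) = P(A) + P(B) - P(A∩B)
= 3/10 + 7/30 - 2/15 = 2/5

2/5


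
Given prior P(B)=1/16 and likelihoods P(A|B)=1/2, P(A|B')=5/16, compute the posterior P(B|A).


P(A) = P(A|B)P(B) + P(A|B')P(B') = 1/2*1/16 + 5/16*15/16 = 83/256
P(B|A) = P(A|B)P(B)/P(A) = (1/32)/(83/256) = 8/83

8/83


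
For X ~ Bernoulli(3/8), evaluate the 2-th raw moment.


For Bernoulli: X in {0,1}
E[X^2] = 0^2*(1-3/8) + 1^2*3/8 = 3/8

3/8


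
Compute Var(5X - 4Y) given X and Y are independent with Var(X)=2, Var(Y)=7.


Independence => Cov(X,Y)=0
Var(5X - 4Y) = 5^2*Var(X) + (-4)^2*Var(Y)
= 25*2 + 16*7 = 162

162


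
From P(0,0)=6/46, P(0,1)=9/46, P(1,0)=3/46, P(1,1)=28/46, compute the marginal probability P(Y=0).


P(Y=0) = P(0,0)+P(1,0) = 6/46 + 3/46 = 9/46

9/46


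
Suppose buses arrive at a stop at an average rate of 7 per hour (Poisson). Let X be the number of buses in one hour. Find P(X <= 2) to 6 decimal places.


P(X<=2) = e^(-7)*7^0/0! + e^(-7)*7^1/1! + e^(-7)*7^2/2!
≈ 0.0009118820 + 0.0063831738 + 0.0223411082
= 0.0296361640
≈ 0.029636

0.029636


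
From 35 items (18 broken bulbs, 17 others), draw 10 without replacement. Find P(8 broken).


P(X=8) = C(18,8)*C(17,2) / C(35,10)
= 43758*136 / 183579396
= 5951088/183579396 = 204/6293

204/6293


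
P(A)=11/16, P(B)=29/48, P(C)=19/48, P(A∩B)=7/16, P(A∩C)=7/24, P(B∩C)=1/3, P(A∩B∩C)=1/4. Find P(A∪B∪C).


P(A∪B∪C) = P(A)+P(B)+P(C) - P(AB)-P(AC)-P(BC) + P(ABC)
= 11/16+29/48+19/48 - 7/16-7/24-1/3 + 1/4
= 7/8

7/8


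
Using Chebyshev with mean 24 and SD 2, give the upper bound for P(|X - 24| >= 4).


k = 4/2 = 2
Chebyshev: P(|X-mu| >= k*sigma) <= 1/k^2 = 1/2^2 = 1/4

1/4


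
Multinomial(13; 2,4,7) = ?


13! = 6227020800
Denominator: 2!=2 * 4!=24 * 7!=5040
Coefficient = 6227020800 / 241920 = 25740

25740


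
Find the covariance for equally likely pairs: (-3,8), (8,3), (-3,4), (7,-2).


E[X]=9/4, E[Y]=13/4, E[XY]=-13/2
Cov(X,Y) = E[XY] - E[X]E[Y] = -13/2 - 9/4*13/4 = -221/16

-221/16


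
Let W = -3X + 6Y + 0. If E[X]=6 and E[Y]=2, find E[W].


E[-3X + 6Y + 0] = -3*E[X] + 6*E[Y] + 0
= (-3)*(6) + (6)*(2) + (0)
= -18 + 12 + 0 = -6

-6


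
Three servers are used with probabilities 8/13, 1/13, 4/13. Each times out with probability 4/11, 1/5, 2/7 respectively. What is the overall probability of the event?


P(A) = P(A|B1)P(B1) + P(A|B2)P(B2) + P(A|B3)P(B3)
= 4/11*8/13 + 1/5*1/13 + 2/7*4/13
= 32/143 + 1/65 + 8/91 = 1637/5005

1637/5005


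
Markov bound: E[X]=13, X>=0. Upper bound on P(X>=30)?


Markov: P(X >= a) <= E[X]/a
P(X >= 30) <= 13/30

13/30


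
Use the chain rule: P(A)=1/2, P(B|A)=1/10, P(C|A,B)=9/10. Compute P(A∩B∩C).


P(A∩B∩C) = P(A) * P(B|A) * P(C|A∩B)
= 1/2 * 1/10 * 9/10
= 1/20 * 9/10 = 9/200

9/200


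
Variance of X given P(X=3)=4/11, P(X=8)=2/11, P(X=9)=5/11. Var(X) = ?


E[X] = 73/11, E[X^2] = 569/11
Var(X) = E[X^2] - (E[X])^2 = 569/11 - (73/11)^2 = 930/121

930/121


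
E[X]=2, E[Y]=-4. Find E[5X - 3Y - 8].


E[5X - 3Y - 8] = 5*E[X] - 3*E[Y] - 8
= (5)*(2) + (-3)*(-4) + (-8)
= 10 + 12 - 8 = 14

14


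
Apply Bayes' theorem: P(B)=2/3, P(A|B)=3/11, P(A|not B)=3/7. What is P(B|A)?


P(A) = P(A|B)P(B) + P(A|B')P(B') = 3/11*2/3 + 3/7*1/3 = 25/77
P(B|A) = P(A|B)P(B)/P(A) = (2/11)/(25/77) = 14/25

14/25


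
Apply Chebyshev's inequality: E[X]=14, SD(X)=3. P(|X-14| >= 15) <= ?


k = 15/3 = 5
Chebyshev: P(|X-mu| >= k*sigma) <= 1/k^2 = 1/5^2 = 1/25

1/25


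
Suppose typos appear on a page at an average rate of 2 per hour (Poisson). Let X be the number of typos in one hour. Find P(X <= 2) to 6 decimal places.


P(X<=2) = e^(-2)*2^0/0! + e^(-2)*2^1/1! + e^(-2)*2^2/2!
≈ 0.1353352832 + 0.2706705665 + 0.2706705665
= 0.6766764162
≈ 0.676676

0.676676


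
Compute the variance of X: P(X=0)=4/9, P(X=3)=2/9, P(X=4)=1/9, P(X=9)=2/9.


E[X] = 28/9, E[X^2] = 196/9
Var(X) = E[X^2] - (E[X])^2 = 196/9 - (28/9)^2 = 980/81

980/81


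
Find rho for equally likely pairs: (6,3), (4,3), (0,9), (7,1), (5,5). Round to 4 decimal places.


Cov(X,Y) = -6.0800, Var(X) = 5.8400, Var(Y) = 7.3600
rho = Cov/(sqrt(VarX)*sqrt(VarY)) = -0.9274

-0.9274


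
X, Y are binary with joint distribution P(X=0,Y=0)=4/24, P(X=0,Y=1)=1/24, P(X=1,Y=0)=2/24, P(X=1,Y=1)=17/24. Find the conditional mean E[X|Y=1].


P(Y=1) = 18/24
E[X|Y=1] = (0*1 + 1*17)/18 = 17/18

17/18


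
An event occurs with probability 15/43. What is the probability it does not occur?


P(A') = 1 - P(A) = 1 - 15/43 = 28/43

28/43


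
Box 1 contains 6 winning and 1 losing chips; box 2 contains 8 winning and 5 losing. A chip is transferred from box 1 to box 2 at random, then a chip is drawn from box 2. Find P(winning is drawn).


P(transfer winning) = 6/7; P(transfer losing) = 1/7
If winning transferred: Urn II has 9 winning of 14, so P(winning|winning moved) = 9/14
If losing transferred: Urn II has 8 winning of 14, so P(winning|losing moved) = 4/7
By total probability: P(winning) = 6/7*9/14 + 1/7*4/7 = 31/49

31/49


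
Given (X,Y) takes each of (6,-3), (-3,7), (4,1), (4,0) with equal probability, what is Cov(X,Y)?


E[X]=11/4, E[Y]=5/4, E[XY]=-35/4
Cov(X,Y) = E[XY] - E[X]E[Y] = -35/4 - 11/4*5/4 = -195/16

-195/16


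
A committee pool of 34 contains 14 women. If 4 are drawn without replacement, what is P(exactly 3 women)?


P(X=3) = C(14,3)*C(20,1) / C(34,4)
= 364*20 / 46376
= 7280/46376 = 910/5797

910/5797


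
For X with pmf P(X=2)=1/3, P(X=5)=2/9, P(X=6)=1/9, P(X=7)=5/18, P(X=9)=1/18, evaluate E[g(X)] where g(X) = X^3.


E[X^3] = sum(g(x)*P(x))
= 8*1/3 + 125*2/9 + 216*1/9 + 343*5/18 + 729*1/18
= 1712/9

1712/9


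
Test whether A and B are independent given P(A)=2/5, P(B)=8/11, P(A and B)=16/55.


P(A)*P(B) = 2/5*8/11 = 16/55
P(A∩B) = 16/55, which equals P(A)P(B), so independent

Yes, A and B are independent


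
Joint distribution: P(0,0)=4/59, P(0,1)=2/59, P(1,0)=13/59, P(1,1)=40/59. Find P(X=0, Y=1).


Read from table: P(X=0, Y=1) = 2/59

2/59


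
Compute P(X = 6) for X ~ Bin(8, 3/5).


P(X=6) = C(8,6) * p^6 * (1-p)^2
= 28 * 729/15625 * 4/25
= 81648/390625

81648/390625


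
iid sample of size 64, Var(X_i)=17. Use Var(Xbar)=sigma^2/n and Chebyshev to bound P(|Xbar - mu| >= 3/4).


Var(Xbar) = Var(X)/n = 17/64
Chebyshev: P(|Xbar-mu| >= 3/4) <= Var(Xbar)/(3/4)^2 = (17/64)/(9/16) = 17/36

17/36


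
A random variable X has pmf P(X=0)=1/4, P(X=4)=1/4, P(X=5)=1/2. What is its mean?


E[X] = sum(x * P(x))
= 0*1/4 + 4*1/4 + 5*1/2
= 7/2

7/2


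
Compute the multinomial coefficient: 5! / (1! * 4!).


5! = 120
Denominator: 1!=1 * 4!=24
Coefficient = 120 / 24 = 5

5


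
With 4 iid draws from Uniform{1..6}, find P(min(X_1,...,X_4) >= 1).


P(min >= 1) = P(all X_i >= 1) = (P(X_1 >= 1))^4
= (6/6)^4 = 1^4 = 1

1


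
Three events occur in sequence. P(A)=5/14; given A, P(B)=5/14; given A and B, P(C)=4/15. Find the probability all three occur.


P(A∩B∩C) = P(A) * P(B|A) * P(C|A∩B)
= 5/14 * 5/14 * 4/15
= 25/196 * 4/15 = 5/147

5/147


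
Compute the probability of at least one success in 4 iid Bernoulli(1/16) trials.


P(at least one) = 1 - P(none)
P(none) = (1 - 1/16)^4 = (15/16)^4 = 50625/65536
P(at least one) = 1 - 50625/65536 = 14911/65536

14911/65536


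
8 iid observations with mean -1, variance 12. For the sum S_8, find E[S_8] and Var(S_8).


E[S_n] = n*mu = 8*-1 = -8
Var(S_n) = n*sigma^2 = 8*12 = 96

E[S_8]=-8, Var(S_8)=96


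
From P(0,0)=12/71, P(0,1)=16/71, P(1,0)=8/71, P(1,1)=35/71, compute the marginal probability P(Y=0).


P(Y=0) = P(0,0)+P(1,0) = 12/71 + 8/71 = 20/71

20/71


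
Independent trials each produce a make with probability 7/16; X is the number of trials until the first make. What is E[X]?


For geometric (trials until first success), E[X] = 1/p = 1/(7/16) = 16/7

16/7


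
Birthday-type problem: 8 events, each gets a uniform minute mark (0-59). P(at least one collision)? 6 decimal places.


P(all different) = prod((60-i)/60 for i=0..7) = 0.614209
P(at least one match) = 1 - 0.614209 = 0.385791

0.385791


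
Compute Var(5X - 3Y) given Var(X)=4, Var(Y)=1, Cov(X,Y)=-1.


Var(5X - 3Y) = 5^2*Var(X) + (-3)^2*Var(Y) + 2*5*(-3)*Cov(X,Y)
= 25*4 + 9*1 - 30*(-1)
= 100 + 9 + 30 = 139

139


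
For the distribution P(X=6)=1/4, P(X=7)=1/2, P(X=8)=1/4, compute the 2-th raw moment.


E[X^2] = sum(x^2 * P(x))
= 36*1/4 + 49*1/2 + 64*1/4
= 99/2

99/2


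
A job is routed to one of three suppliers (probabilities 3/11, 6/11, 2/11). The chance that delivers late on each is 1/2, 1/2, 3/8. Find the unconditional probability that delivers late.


P(A) = P(A|B1)P(B1) + P(A|B2)P(B2) + P(A|B3)P(B3)
= 1/2*3/11 + 1/2*6/11 + 3/8*2/11
= 3/22 + 3/11 + 3/44 = 21/44

21/44


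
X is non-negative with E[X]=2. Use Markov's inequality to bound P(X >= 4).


Markov: P(X >= a) <= E[X]/a
P(X >= 4) <= 2/4 = 1/2

1/2


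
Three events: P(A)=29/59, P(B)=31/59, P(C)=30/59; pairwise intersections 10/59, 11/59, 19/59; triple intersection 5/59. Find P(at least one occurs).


P(A∪B∪C) = P(A)+P(B)+P(C) - P(AB)-P(AC)-P(BC) + P(ABC)
= 29/59+31/59+30/59 - 10/59-11/59-19/59 + 5/59
= 55/59

55/59


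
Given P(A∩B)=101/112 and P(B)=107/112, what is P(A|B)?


P(A|B) = P(A∩B)/P(B) = (101/112)/(107/112) = 101/107

101/107


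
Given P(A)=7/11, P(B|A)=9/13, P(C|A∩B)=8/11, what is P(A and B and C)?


P(A∩B∩C) = P(A) * P(B|A) * P(C|A∩B)
= 7/11 * 9/13 * 8/11
= 63/143 * 8/11 = 504/1573

504/1573


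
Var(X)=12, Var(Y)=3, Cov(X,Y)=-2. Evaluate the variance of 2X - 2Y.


Var(2X - 2Y) = 2^2*Var(X) + (-2)^2*Var(Y) + 2*2*(-2)*Cov(X,Y)
= 4*12 + 4*3 - 8*(-2)
= 48 + 12 + 16 = 76

76


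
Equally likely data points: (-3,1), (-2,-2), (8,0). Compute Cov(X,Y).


E[X]=1, E[Y]=-1/3, E[XY]=1/3
Cov(X,Y) = E[XY] - E[X]E[Y] = 1/3 - 1*-1/3 = 2/3

2/3


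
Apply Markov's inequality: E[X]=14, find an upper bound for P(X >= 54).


Markov: P(X >= a) <= E[X]/a
P(X >= 54) <= 14/54 = 7/27

7/27


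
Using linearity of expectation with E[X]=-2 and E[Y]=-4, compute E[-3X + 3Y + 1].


E[-3X + 3Y + 1] = -3*E[X] + 3*E[Y] + 1
= (-3)*(-2) + (3)*(-4) + (1)
= 6 - 12 + 1 = -5

-5


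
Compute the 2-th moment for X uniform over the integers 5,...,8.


E[X^2] = (1/4) * sum(x^2 for x=5..8)
= 174/4 = 87/2

87/2


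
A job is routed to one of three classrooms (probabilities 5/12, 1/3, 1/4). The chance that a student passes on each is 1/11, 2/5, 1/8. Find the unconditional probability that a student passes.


P(A) = P(A|B1)P(B1) + P(A|B2)P(B2) + P(A|B3)P(B3)
= 1/11*5/12 + 2/5*1/3 + 1/8*1/4
= 5/132 + 2/15 + 1/32 = 1069/5280

1069/5280


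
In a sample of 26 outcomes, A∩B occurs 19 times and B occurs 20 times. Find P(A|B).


P(A|B) = P(A∩B)/P(B) = (19/26)/(20/26) = 19/20

19/20


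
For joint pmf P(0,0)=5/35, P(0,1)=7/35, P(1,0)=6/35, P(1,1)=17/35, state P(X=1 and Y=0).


Read from table: P(X=1, Y=0) = 6/35

6/35


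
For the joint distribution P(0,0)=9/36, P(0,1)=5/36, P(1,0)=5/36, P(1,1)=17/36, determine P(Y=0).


P(Y=0) = P(0,0)+P(1,0) = 9/36 + 5/36 = 14/36 = 7/18

7/18


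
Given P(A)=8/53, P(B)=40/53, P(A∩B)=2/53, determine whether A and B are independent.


P(A)*P(B) = 8/53*40/53 = 320/2809
P(A∩B) = 2/53 != 320/2809, so not independent

No, A and B are not independent


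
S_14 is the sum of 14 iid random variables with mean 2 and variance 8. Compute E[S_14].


E[S_n] = n*E[X_1] = 14*2 = 28

28


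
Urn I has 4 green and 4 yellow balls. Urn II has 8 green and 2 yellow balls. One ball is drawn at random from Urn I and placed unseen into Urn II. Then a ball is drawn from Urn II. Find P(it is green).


P(transfer green) = 4/8 = 1/2; P(transfer yellow) = 1/2
If green transferred: Urn II has 9 green of 11, so P(green|green moved) = 9/11
If yellow transferred: Urn II has 8 green of 11, so P(green|yellow moved) = 8/11
By total probability: P(green) = 1/2*9/11 + 1/2*8/11 = 17/22

17/22


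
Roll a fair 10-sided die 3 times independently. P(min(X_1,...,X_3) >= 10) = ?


P(min >= 10) = P(all X_i >= 10) = (P(X_1 >= 10))^3
= (1/10)^3 = 1/1000

1/1000


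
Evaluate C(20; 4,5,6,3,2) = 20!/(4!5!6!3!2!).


20! = 2432902008176640000
Denominator: 4!=24 * 5!=120 * 6!=720 * 3!=6 * 2!=2
Coefficient = 2432902008176640000 / 24883200 = 97772875200

97772875200


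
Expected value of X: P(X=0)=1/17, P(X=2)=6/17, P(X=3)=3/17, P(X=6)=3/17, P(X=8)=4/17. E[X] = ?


E[X] = sum(x * P(x))
= 0*1/17 + 2*6/17 + 3*3/17 + 6*3/17 + 8*4/17
= 71/17

71/17


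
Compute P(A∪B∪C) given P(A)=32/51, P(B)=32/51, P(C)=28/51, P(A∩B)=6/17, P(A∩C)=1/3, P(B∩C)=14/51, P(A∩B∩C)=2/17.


P(A∪B∪C) = P(A)+P(B)+P(C) - P(AB)-P(AC)-P(BC) + P(ABC)
= 32/51+32/51+28/51 - 6/17-1/3-14/51 + 2/17
= 49/51

49/51


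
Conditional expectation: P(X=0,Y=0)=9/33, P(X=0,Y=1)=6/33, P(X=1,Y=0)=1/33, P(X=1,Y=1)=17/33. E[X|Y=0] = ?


P(Y=0) = 10/33
E[X|Y=0] = (0*9 + 1*1)/10 = 1/10

1/10


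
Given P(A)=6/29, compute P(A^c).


P(A') = 1 - P(A) = 1 - 6/29 = 23/29

23/29


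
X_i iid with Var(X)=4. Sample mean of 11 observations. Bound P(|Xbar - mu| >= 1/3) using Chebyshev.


Var(Xbar) = Var(X)/n = 4/11
Chebyshev: P(|Xbar-mu| >= 1/3) <= Var(Xbar)/(1/3)^2 = (4/11)/(1/9) = 36/11
Bound exceeds 1, so trivial bound: 1

1


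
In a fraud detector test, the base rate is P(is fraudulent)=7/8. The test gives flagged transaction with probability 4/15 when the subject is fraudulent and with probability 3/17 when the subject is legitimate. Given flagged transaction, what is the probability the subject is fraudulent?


P(A) = P(A|B)P(B) + P(A|B')P(B') = 4/15*7/8 + 3/17*1/8 = 521/2040
P(B|A) = P(A|B)P(B)/P(A) = (7/30)/(521/2040) = 476/521

476/521


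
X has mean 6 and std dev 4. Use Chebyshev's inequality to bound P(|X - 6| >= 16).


k = 16/4 = 4
Chebyshev: P(|X-mu| >= k*sigma) <= 1/k^2 = 1/4^2 = 1/16

1/16


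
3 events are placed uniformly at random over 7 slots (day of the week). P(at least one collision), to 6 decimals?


P(all different) = prod((7-i)/7 for i=0..2) = 0.612245
P(at least one match) = 1 - 0.612245 = 0.387755

0.387755


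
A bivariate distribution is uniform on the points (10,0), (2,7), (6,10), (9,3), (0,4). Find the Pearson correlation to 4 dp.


Cov(X,Y) = -5.7200, Var(X) = 15.0400, Var(Y) = 11.7600
rho = Cov/(sqrt(VarX)*sqrt(VarY)) = -0.4301

-0.4301


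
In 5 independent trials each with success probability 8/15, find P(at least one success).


P(at least one) = 1 - P(none)
P(none) = (1 - 8/15)^5 = (7/15)^5 = 16807/759375
P(at least one) = 1 - 16807/759375 = 742568/759375

742568/759375


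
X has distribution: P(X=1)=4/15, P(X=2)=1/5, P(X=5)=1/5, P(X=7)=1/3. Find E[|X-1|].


E[|X-1|] = sum(g(x)*P(x))
= 0*4/15 + 1*1/5 + 4*1/5 + 6*1/3
= 3

3


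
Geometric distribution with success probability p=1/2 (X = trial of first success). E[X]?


For geometric (trials until first success), E[X] = 1/p = 1/(1/2) = 2

2


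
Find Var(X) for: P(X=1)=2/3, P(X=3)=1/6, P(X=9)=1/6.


E[X] = 8/3, E[X^2] = 47/3
Var(X) = E[X^2] - (E[X])^2 = 47/3 - (8/3)^2 = 77/9

77/9


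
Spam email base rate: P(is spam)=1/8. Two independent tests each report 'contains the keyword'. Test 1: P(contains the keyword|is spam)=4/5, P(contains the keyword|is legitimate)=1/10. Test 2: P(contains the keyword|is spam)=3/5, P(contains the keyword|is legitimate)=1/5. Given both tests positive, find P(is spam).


After test 1: P(+) = 4/5*1/8 + 1/10*7/8 = 3/16
P(B|+) = (1/10)/(3/16) = 8/15
After test 2 (use post1 as new prior): P(+) = 3/5*8/15 + 1/5*7/15 = 31/75
P(B|+,+) = (8/25)/(31/75) = 24/31

24/31


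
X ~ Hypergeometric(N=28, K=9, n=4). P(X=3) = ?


P(X=3) = C(9,3)*C(19,1) / C(28,4)
= 84*19 / 20475
= 1596/20475 = 76/975

76/975


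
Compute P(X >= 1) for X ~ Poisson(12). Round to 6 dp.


P(X>=1) = 1 - P(X<=0) = 1 - (e^(-12)*12^0/0!)
≈ 1 - 0.0000061442 = 0.9999938558
≈ 0.999994

0.999994


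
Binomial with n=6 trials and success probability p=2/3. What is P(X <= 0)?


P(X<=0) = P(X=0)
= 1/729
= 1/729

1/729


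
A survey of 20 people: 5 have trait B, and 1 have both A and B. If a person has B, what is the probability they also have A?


P(A|B) = P(A∩B)/P(B) = (1/20)/(5/20) = 1/5

1/5


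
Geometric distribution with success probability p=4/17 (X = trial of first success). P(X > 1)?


P(X > 1) = P(first 1 trials all fail) = (1-p)^1 = (13/17)^1 = 13/17

13/17


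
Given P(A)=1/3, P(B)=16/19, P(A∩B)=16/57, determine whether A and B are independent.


P(A)*P(B) = 1/3*16/19 = 16/57
P(A∩B) = 16/57, which equals P(A)P(B), so independent

Yes, A and B are independent


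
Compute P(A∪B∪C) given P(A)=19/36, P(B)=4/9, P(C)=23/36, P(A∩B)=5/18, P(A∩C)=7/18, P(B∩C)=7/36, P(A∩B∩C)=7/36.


P(A∪B∪C) = P(A)+P(B)+P(C) - P(AB)-P(AC)-P(BC) + P(ABC)
= 19/36+4/9+23/36 - 5/18-7/18-7/36 + 7/36
= 17/18

17/18


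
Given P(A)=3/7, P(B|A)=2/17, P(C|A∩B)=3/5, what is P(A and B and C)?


P(A∩B∩C) = P(A) * P(B|A) * P(C|A∩B)
= 3/7 * 2/17 * 3/5
= 6/119 * 3/5 = 18/595

18/595


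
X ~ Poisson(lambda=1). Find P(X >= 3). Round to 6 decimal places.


P(X>=3) = 1 - P(X<=2) = 1 - (e^(-1)*1^0/0! + e^(-1)*1^1/1! + e^(-1)*1^2/2!)
≈ 1 - (0.3678794412 + 0.3678794412 + 0.1839397206)
= 1 - 0.9196986030 = 0.0803013970
≈ 0.080301

0.080301


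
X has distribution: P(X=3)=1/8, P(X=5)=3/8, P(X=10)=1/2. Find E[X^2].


E[X^2] = sum(g(x)*P(x))
= 9*1/8 + 25*3/8 + 100*1/2
= 121/2

121/2


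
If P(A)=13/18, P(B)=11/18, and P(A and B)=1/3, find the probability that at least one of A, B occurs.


P(A∪B) = P(A) + P(B) - P(A∩B)
= 13/18 + 11/18 - 1/3 = 1

1


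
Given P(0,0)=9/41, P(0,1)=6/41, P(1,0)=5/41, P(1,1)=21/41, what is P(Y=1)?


P(Y=1) = P(0,1)+P(1,1) = 6/41 + 21/41 = 27/41

27/41


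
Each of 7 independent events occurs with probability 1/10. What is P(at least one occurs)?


P(at least one) = 1 - P(none)
P(none) = (1 - 1/10)^7 = (9/10)^7 = 4782969/10000000
P(at least one) = 1 - 4782969/10000000 = 5217031/10000000

5217031/10000000


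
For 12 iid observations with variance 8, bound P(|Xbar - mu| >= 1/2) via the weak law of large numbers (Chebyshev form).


Var(Xbar) = Var(X)/n = 8/12
Chebyshev: P(|Xbar-mu| >= 1/2) <= Var(Xbar)/(1/2)^2 = (2/3)/(1/4) = 8/3
Bound exceeds 1, so trivial bound: 1

1


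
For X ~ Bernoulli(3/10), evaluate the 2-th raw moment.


For Bernoulli: X in {0,1}
E[X^2] = 0^2*(1-3/10) + 1^2*3/10 = 3/10

3/10


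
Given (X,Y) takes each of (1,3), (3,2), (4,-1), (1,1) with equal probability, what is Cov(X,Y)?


E[X]=9/4, E[Y]=5/4, E[XY]=3/2
Cov(X,Y) = E[XY] - E[X]E[Y] = 3/2 - 9/4*5/4 = -21/16

-21/16


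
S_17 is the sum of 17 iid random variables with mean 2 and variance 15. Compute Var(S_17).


By independence, Var(S_n) = n*Var(X_1) = 17*15 = 255

255


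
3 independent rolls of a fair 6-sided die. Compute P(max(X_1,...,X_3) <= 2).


P(max <= 2) = P(all X_i <= 2) = (P(X_1 <= 2))^3
= (2/6)^3 = (1/3)^3 = 1/27

1/27


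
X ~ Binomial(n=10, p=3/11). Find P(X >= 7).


P(X>=7) = P(X=7) + P(X=8) + P(X=9) + P(X=10)
= 134369280/25937424601 + 18895680/25937424601 + 1574640/25937424601 + 59049/25937424601
= 154898649/25937424601

154898649/25937424601


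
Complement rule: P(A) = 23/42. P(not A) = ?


P(A') = 1 - P(A) = 1 - 23/42 = 19/42

19/42


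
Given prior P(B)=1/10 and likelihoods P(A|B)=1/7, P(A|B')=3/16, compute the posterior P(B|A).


P(A) = P(A|B)P(B) + P(A|B')P(B') = 1/7*1/10 + 3/16*9/10 = 41/224
P(B|A) = P(A|B)P(B)/P(A) = (1/70)/(41/224) = 16/205

16/205


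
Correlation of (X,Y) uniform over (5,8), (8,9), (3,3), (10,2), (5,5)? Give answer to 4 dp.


Cov(X,Y) = -0.2800, Var(X) = 6.1600, Var(Y) = 7.4400
rho = Cov/(sqrt(VarX)*sqrt(VarY)) = -0.0414

-0.0414


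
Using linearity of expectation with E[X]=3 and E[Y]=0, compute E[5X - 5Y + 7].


E[5X - 5Y + 7] = 5*E[X] - 5*E[Y] + 7
= (5)*(3) + (-5)*(0) + (7)
= 15 + 0 + 7 = 22

22


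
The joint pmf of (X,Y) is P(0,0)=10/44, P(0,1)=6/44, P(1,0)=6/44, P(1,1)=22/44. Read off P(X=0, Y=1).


Read from table: P(X=0, Y=1) = 6/44 = 3/22

3/22


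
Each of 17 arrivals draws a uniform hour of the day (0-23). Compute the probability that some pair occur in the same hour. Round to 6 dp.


P(all different) = prod((24-i)/24 for i=0..16) = 0.000423
P(at least one match) = 1 - 0.000423 = 0.999577

0.999577


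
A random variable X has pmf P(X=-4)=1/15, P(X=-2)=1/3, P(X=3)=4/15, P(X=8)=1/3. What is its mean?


E[X] = sum(x * P(x))
= -4*1/15 - 2*1/3 + 3*4/15 + 8*1/3
= 38/15

38/15


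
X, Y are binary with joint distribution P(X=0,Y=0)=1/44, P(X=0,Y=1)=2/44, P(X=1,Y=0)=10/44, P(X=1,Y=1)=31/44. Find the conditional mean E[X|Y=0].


P(Y=0) = 11/44
E[X|Y=0] = (0*1 + 1*10)/11 = 10/11

10/11


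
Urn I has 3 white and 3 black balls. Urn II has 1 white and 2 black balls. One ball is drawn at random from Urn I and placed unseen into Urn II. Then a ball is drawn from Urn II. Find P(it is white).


P(transfer white) = 3/6 = 1/2; P(transfer black) = 1/2
If white transferred: Urn II has 2 white of 4, so P(white|white moved) = 1/2
If black transferred: Urn II has 1 white of 4, so P(white|black moved) = 1/4
By total probability: P(white) = 1/2*1/2 + 1/2*1/4 = 3/8

3/8


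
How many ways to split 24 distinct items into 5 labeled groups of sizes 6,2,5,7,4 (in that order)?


24! = 620448401733239439360000
Denominator: 6!=720 * 2!=2 * 5!=120 * 7!=5040 * 4!=24
Coefficient = 620448401733239439360000 / 20901888000 = 29683844910720

29683844910720


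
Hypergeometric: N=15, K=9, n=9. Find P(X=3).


P(X=3) = C(9,3)*C(6,6) / C(15,9)
= 84*1 / 5005
= 84/5005 = 12/715

12/715


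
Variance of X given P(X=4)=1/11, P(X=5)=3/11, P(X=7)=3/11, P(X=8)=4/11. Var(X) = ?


E[X] = 72/11, E[X^2] = 494/11
Var(X) = E[X^2] - (E[X])^2 = 494/11 - (72/11)^2 = 250/121

250/121


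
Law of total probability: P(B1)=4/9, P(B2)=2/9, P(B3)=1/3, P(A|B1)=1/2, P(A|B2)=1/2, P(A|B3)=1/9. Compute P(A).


P(A) = P(A|B1)P(B1) + P(A|B2)P(B2) + P(A|B3)P(B3)
= 1/2*4/9 + 1/2*2/9 + 1/9*1/3
= 2/9 + 1/9 + 1/27 = 10/27

10/27


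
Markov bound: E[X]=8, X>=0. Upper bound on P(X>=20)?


Markov: P(X >= a) <= E[X]/a
P(X >= 20) <= 8/20 = 2/5

2/5


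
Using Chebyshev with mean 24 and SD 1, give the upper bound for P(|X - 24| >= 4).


k = 4/1 = 4
Chebyshev: P(|X-mu| >= k*sigma) <= 1/k^2 = 1/4^2 = 1/16

1/16


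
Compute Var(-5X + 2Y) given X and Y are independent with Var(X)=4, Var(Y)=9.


Independence => Cov(X,Y)=0
Var(-5X + 2Y) = (-5)^2*Var(X) + 2^2*Var(Y)
= 25*4 + 4*9 = 136

136


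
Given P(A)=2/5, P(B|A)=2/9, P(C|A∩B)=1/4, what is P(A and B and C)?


P(A∩B∩C) = P(A) * P(B|A) * P(C|A∩B)
= 2/5 * 2/9 * 1/4
= 4/45 * 1/4 = 1/45

1/45


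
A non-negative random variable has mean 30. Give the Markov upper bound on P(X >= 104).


Markov: P(X >= a) <= E[X]/a
P(X >= 104) <= 30/104 = 15/52

15/52


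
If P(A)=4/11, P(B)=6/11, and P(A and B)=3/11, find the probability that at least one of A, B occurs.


P(A∪B) = P(A) + P(B) - P(A∩B)
= 4/11 + 6/11 - 3/11 = 7/11

7/11


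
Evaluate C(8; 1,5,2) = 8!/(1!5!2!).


8! = 40320
Denominator: 1!=1 * 5!=120 * 2!=2
Coefficient = 40320 / 240 = 168

168


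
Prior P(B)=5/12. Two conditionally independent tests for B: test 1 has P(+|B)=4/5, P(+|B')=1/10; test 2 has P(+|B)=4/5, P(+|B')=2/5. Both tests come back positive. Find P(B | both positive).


After test 1: P(+) = 4/5*5/12 + 1/10*7/12 = 47/120
P(B|+) = (1/3)/(47/120) = 40/47
After test 2 (use post1 as new prior): P(+) = 4/5*40/47 + 2/5*7/47 = 174/235
P(B|+,+) = (32/47)/(174/235) = 80/87

80/87


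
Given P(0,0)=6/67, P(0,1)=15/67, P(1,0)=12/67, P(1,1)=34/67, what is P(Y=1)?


P(Y=1) = P(0,1)+P(1,1) = 15/67 + 34/67 = 49/67

49/67


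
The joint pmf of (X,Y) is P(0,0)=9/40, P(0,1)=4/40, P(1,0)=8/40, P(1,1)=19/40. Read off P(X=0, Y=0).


Read from table: P(X=0, Y=0) = 9/40

9/40


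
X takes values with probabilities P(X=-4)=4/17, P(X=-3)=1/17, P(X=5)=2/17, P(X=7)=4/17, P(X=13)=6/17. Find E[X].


E[X] = sum(x * P(x))
= -4*4/17 - 3*1/17 + 5*2/17 + 7*4/17 + 13*6/17
= 97/17

97/17


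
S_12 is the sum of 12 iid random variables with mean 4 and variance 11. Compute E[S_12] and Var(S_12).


E[S_n] = n*mu = 12*4 = 48
Var(S_n) = n*sigma^2 = 12*11 = 132

E[S_12]=48, Var(S_12)=132


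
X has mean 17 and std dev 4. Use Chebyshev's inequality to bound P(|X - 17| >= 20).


k = 20/4 = 5
Chebyshev: P(|X-mu| >= k*sigma) <= 1/k^2 = 1/5^2 = 1/25

1/25


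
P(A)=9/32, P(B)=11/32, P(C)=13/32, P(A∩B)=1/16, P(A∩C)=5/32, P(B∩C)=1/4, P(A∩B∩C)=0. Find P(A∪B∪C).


P(A∪B∪C) = P(A)+P(B)+P(C) - P(AB)-P(AC)-P(BC) + P(ABC)
= 9/32+11/32+13/32 - 1/16-5/32-1/4 + 0
= 9/16

9/16


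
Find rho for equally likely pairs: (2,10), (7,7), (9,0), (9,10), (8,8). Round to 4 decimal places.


Cov(X,Y) = -4.4000, Var(X) = 6.8000, Var(Y) = 13.6000
rho = Cov/(sqrt(VarX)*sqrt(VarY)) = -0.4575

-0.4575


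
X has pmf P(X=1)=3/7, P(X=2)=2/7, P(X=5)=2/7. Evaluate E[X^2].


E[X^2] = sum(x^2 * P(x))
= 1*3/7 + 4*2/7 + 25*2/7
= 61/7

61/7


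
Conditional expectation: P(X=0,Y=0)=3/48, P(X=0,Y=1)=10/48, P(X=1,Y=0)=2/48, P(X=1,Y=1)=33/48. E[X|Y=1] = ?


P(Y=1) = 43/48
E[X|Y=1] = (0*10 + 1*33)/43 = 33/43

33/43


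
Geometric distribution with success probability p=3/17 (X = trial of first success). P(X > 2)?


P(X > 2) = P(first 2 trials all fail) = (1-p)^2 = (14/17)^2 = 196/289

196/289


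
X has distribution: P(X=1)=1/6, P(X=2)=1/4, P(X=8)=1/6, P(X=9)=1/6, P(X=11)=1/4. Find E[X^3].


E[X^3] = sum(g(x)*P(x))
= 1*1/6 + 8*1/4 + 512*1/6 + 729*1/6 + 1331*1/4
= 2167/4

2167/4


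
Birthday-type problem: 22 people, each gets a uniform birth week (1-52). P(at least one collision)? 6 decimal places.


P(all different) = prod((52-i)/52 for i=0..21) = 0.005382
P(at least one match) = 1 - 0.005382 = 0.994618

0.994618


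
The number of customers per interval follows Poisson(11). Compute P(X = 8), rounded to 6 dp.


P(X=8) = e^(-11) * 11^8 / 8!
≈ 0.00001670170079 * 214358881 / 40320
≈ 0.088794

0.088794


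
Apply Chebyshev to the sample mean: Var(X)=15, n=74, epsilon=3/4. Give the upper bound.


Var(Xbar) = Var(X)/n = 15/74
Chebyshev: P(|Xbar-mu| >= 3/4) <= Var(Xbar)/(3/4)^2 = (15/74)/(9/16) = 40/111

40/111


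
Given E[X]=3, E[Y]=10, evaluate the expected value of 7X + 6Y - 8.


E[7X + 6Y - 8] = 7*E[X] + 6*E[Y] - 8
= (7)*(3) + (6)*(10) + (-8)
= 21 + 60 - 8 = 73

73


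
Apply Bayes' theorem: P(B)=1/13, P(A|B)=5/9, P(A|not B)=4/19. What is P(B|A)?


P(A) = P(A|B)P(B) + P(A|B')P(B') = 5/9*1/13 + 4/19*12/13 = 527/2223
P(B|A) = P(A|B)P(B)/P(A) = (5/117)/(527/2223) = 95/527

95/527


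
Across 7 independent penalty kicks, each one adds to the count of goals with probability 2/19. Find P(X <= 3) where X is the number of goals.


P(X<=3) = P(X=0) + P(X=1) + P(X=2) + P(X=3)
= 410338673/893871739 + 337925966/893871739 + 119267988/893871739 + 23385880/893871739
= 890918507/893871739

890918507/893871739


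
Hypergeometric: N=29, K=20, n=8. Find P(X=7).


P(X=7) = C(20,7)*C(9,1) / C(29,8)
= 77520*9 / 4292145
= 697680/4292145 = 15504/95381

15504/95381


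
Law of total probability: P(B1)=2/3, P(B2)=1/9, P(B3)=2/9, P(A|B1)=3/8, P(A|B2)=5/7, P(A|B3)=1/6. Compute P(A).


P(A) = P(A|B1)P(B1) + P(A|B2)P(B2) + P(A|B3)P(B3)
= 3/8*2/3 + 5/7*1/9 + 1/6*2/9
= 1/4 + 5/63 + 1/27 = 277/756

277/756


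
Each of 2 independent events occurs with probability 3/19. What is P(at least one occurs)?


P(at least one) = 1 - P(none)
P(none) = (1 - 3/19)^2 = (16/19)^2 = 256/361
P(at least one) = 1 - 256/361 = 105/361

105/361


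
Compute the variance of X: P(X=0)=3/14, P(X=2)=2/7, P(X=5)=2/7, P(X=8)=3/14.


E[X] = 26/7, E[X^2] = 22
Var(X) = E[X^2] - (E[X])^2 = 22 - (26/7)^2 = 402/49

402/49


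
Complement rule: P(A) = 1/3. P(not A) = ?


P(A') = 1 - P(A) = 1 - 1/3 = 2/3

2/3


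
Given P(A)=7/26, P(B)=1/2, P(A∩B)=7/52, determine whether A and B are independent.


P(A)*P(B) = 7/26*1/2 = 7/52
P(A∩B) = 7/52, which equals P(A)P(B), so independent

Yes, A and B are independent


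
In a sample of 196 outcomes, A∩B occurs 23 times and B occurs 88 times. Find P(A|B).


P(A|B) = P(A∩B)/P(B) = (23/196)/(88/196) = 23/88

23/88


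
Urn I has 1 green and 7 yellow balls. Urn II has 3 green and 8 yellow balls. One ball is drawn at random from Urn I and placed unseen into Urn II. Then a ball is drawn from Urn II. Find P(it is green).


P(transfer green) = 1/8; P(transfer yellow) = 7/8
If green transferred: Urn II has 4 green of 12, so P(green|green moved) = 1/3
If yellow transferred: Urn II has 3 green of 12, so P(green|yellow moved) = 1/4
By total probability: P(green) = 1/8*1/3 + 7/8*1/4 = 25/96

25/96
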